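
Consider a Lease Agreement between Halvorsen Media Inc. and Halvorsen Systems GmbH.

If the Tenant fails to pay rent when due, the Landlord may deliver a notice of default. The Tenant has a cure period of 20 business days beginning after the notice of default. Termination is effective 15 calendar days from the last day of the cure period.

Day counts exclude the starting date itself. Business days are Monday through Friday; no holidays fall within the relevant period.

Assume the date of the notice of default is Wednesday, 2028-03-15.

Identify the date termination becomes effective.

From Wednesday, 2028-03-15, 20 business days (Mar 16, Mar 17, Mar 20, Mar 21, …, Apr 10, Apr 11, Apr 12, skipping weekends) brings us to Wednesday, 2028-04-12, which is the last day of the cure period.
The date termination becomes effective: 2028-04-12 + 15 days = 2028-04-27.

2028-04-27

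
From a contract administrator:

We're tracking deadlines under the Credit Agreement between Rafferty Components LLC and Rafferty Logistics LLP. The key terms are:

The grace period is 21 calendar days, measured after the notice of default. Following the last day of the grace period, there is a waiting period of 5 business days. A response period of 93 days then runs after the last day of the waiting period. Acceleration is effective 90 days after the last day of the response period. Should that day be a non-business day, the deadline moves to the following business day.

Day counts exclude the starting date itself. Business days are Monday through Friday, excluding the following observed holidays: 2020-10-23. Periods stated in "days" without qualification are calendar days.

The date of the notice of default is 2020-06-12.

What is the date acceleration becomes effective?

2021-01-11

The last day of the grace period: 21 calendar days after 2020-06-12 is 2020-07-03.
From Friday, 2020-07-03, 5 business days (Jul 6, Jul 7, Jul 8, Jul 9, Jul 10, skipping weekends) brings us to Friday, 2020-07-10, which is the last day of the waiting period.
The last day of the response period: 93 calendar days after 2020-07-10 is 2020-10-11.
The date acceleration becomes effective: 90 calendar days after 2020-10-11 is 2021-01-09. That falls on a Saturday, so it rolls to the next business day, Monday, 2021-01-11.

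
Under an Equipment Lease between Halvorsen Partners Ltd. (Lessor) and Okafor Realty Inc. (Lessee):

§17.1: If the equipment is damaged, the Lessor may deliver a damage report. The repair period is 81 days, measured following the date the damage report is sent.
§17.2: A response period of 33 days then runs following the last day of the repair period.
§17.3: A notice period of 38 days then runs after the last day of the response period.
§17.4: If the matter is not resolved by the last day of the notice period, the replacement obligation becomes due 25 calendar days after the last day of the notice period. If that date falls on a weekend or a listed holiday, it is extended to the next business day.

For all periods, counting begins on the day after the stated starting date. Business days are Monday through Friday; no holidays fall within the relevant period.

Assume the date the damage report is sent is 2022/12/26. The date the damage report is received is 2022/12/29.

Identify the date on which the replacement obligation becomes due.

The last day of the repair period: 2022/12/26 + 81 days = 2023/03/17.
The last day of the response period: 33 calendar days after 2023/03/17 is 2023/04/19.
The last day of the notice period: 38 calendar days after 2023/04/19 is 2023/05/27.
Adding 25 calendar days to 2023/05/27 gives 2023/06/21, which is the date on which the replacement obligation becomes due. 2023/06/21 is a Wednesday, so no roll-forward applies.

2023/06/21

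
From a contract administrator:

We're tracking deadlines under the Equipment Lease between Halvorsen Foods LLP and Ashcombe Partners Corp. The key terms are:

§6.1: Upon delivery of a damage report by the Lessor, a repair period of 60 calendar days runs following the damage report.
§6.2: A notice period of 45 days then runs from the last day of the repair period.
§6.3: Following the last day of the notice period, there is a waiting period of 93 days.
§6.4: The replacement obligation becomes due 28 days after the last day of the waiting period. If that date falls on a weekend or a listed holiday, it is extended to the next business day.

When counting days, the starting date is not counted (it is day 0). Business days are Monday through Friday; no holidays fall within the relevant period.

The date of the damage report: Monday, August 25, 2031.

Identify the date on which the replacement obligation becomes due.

April 7, 2032

Adding 60 calendar days to August 25, 2031 gives October 24, 2031, which is the last day of the repair period.
Adding 45 calendar days to October 24, 2031 gives December 8, 2031, which is the last day of the notice period.
The last day of the waiting period: 93 calendar days after December 8, 2031 is March 10, 2032.
Adding 28 calendar days to March 10, 2032 gives April 7, 2032, which is the date on which the replacement obligation becomes due. April 7, 2032 is a Wednesday, so no roll-forward applies.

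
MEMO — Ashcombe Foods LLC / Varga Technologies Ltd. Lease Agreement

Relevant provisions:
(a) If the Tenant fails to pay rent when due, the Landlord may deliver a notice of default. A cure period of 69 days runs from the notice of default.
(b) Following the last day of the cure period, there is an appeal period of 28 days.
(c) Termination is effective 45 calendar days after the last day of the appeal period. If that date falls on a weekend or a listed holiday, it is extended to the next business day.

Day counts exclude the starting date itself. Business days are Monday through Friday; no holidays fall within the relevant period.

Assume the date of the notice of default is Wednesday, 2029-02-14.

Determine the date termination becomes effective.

2029-07-06

Adding 69 calendar days to 2029-02-14 gives 2029-04-24, which is the last day of the cure period.
The last day of the appeal period: 28 calendar days after 2029-04-24 is 2029-05-22.
The date termination becomes effective: 2029-05-22 + 45 days = 2029-07-06. 2029-07-06 is a Friday, so no roll-forward applies.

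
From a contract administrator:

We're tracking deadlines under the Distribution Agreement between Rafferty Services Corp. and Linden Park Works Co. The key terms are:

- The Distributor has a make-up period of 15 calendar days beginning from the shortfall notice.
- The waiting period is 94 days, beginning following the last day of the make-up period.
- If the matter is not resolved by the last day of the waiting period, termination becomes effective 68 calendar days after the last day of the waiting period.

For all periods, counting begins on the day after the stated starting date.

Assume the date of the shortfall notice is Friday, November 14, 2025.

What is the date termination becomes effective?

The last day of the make-up period: November 14, 2025 + 15 days = November 29, 2025.
The last day of the waiting period: 94 calendar days after November 29, 2025 is March 3, 2026.
Adding 68 calendar days to March 3, 2026 gives May 10, 2026, which is the date termination becomes effective.

May 10, 2026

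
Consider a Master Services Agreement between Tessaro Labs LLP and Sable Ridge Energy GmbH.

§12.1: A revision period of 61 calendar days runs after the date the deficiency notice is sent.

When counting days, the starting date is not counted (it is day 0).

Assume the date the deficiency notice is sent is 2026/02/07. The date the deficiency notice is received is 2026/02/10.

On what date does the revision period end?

Adding 61 calendar days to 2026/02/07 gives 2026/04/09, which is the last day of the revision period.

2026/04/09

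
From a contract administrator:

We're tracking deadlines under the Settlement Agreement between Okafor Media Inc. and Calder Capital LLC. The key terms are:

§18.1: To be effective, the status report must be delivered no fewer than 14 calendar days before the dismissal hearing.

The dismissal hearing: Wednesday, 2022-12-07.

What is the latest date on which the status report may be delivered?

2022-11-23

Counting back 14 calendar days from 2022-12-07 gives 2022-11-23.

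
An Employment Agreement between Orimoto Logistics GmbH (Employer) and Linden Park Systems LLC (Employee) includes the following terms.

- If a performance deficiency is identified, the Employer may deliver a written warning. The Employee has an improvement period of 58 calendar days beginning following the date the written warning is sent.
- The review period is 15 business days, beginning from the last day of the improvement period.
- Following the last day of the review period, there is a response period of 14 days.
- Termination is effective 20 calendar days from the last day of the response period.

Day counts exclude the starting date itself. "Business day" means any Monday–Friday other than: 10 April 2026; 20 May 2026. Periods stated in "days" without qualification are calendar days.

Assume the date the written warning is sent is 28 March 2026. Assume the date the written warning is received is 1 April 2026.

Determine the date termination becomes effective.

The last day of the improvement period: 58 calendar days after 28 March 2026 is 25 May 2026.
The last day of the review period: counting 15 business days from Monday, 25 May 2026 (May 26, May 27, May 28, May 29, …, Jun 11, Jun 12, Jun 15, skipping weekends) reaches Monday, 15 June 2026.
Adding 14 calendar days to 15 June 2026 gives 29 June 2026, which is the last day of the response period.
The date termination becomes effective: 20 calendar days after 29 June 2026 is 19 July 2026.

19 July 2026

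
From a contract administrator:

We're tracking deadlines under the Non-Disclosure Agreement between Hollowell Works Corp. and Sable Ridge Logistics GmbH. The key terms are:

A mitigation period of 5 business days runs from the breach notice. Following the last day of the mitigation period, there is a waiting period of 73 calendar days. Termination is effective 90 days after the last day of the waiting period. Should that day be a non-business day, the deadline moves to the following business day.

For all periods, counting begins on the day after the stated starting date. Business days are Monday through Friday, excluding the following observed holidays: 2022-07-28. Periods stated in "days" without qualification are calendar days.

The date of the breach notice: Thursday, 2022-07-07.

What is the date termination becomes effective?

The last day of the mitigation period: 5 business days after Thursday, 2022-07-07, skipping weekends — Jul 8, Jul 11, Jul 12, Jul 13, Jul 14 — lands on Thursday, 2022-07-14.
The last day of the waiting period: 73 calendar days after 2022-07-14 is 2022-09-25.
The date termination becomes effective: 2022-09-25 + 90 days = 2022-12-24. That falls on a Saturday, so it rolls to the next business day, Monday, 2022-12-26.

2022-12-26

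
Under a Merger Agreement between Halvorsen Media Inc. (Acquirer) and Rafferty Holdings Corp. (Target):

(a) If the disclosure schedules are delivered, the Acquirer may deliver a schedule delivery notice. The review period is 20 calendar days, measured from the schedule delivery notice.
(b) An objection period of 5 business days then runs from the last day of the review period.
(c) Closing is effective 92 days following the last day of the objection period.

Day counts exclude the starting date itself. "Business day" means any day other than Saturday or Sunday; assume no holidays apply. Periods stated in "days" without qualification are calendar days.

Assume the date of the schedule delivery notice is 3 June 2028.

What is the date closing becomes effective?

30 September 2028

The last day of the review period: 20 calendar days after 3 June 2028 is 23 June 2028.
The last day of the objection period: 5 business days after Friday, 23 June 2028, skipping weekends — Jun 26, Jun 27, Jun 28, Jun 29, Jun 30 — lands on Friday, 30 June 2028.
Adding 92 calendar days to 30 June 2028 gives 30 September 2028, which is the date closing becomes effective.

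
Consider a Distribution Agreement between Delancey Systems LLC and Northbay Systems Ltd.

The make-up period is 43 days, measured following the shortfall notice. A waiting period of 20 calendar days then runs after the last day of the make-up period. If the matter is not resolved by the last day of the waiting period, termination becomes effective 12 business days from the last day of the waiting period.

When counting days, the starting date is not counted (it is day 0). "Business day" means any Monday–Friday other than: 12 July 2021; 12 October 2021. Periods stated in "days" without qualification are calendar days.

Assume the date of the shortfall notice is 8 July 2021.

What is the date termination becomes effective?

27 September 2021

Adding 43 calendar days to 8 July 2021 gives 20 August 2021, which is the last day of the make-up period.
Adding 20 calendar days to 20 August 2021 gives 9 September 2021, which is the last day of the waiting period.
From Thursday, 9 September 2021, 12 business days (Sep 10, Sep 13, Sep 14, Sep 15, …, Sep 23, Sep 24, Sep 27, skipping weekends) brings us to Monday, 27 September 2021, which is the date termination becomes effective.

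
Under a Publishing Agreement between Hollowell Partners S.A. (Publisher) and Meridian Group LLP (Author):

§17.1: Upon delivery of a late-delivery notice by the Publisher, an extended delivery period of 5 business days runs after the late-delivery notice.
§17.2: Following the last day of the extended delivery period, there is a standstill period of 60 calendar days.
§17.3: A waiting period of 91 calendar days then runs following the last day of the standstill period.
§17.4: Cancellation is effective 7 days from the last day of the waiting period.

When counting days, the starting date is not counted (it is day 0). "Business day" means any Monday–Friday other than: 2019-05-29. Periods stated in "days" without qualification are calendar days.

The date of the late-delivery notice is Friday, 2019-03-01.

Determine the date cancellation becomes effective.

2019-08-13

From Friday, 2019-03-01, 5 business days (Mar 4, Mar 5, Mar 6, Mar 7, Mar 8, skipping weekends) brings us to Friday, 2019-03-08, which is the last day of the extended delivery period.
The last day of the standstill period: 60 calendar days after 2019-03-08 is 2019-05-07.
The last day of the waiting period: 2019-05-07 + 91 days = 2019-08-06.
The date cancellation becomes effective: 2019-08-06 + 7 days = 2019-08-13.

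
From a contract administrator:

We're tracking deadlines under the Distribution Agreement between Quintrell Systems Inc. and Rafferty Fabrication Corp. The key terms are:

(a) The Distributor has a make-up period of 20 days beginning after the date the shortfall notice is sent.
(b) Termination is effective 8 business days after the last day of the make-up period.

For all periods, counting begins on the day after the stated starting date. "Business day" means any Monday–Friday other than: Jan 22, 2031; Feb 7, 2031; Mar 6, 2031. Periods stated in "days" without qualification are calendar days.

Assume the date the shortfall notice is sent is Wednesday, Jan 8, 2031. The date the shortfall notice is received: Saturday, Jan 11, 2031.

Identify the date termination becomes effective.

Feb 10, 2031

The last day of the make-up period: Jan 8, 2031 + 20 days = Jan 28, 2031.
The date termination becomes effective: 8 business days after Tuesday, Jan 28, 2031, skipping weekends and the listed holiday on Feb 7 — Jan 29, Jan 30, Jan 31, Feb 3, Feb 4, Feb 5, Feb 6, Feb 10 — lands on Monday, Feb 10, 2031.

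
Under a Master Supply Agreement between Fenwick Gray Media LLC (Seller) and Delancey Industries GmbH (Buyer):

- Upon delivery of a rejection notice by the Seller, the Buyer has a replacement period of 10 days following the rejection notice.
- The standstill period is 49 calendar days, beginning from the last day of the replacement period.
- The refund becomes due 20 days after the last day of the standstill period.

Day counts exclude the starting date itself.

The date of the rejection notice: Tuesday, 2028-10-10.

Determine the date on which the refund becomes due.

The last day of the replacement period: 2028-10-10 + 10 days = 2028-10-20.
Adding 49 calendar days to 2028-10-20 gives 2028-12-08, which is the last day of the standstill period.
The date on which the refund becomes due: 2028-12-08 + 20 days = 2028-12-28.

2028-12-28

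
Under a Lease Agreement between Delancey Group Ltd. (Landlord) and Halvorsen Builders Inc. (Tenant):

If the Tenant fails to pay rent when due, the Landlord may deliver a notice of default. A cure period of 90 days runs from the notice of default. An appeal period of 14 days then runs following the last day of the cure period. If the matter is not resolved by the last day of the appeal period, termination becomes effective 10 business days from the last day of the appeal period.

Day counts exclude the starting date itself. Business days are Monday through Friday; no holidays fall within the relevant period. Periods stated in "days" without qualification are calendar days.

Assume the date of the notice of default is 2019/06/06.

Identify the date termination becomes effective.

2019/10/02

Adding 90 calendar days to 2019/06/06 gives 2019/09/04, which is the last day of the cure period.
The last day of the appeal period: 14 calendar days after 2019/09/04 is 2019/09/18.
The date termination becomes effective: 10 business days after Wednesday, 2019/09/18, skipping weekends — Sep 19, Sep 20, Sep 23, Sep 24, Sep 25, Sep 26, Sep 27, Sep 30, Oct 1, Oct 2 — lands on Wednesday, 2019/10/02.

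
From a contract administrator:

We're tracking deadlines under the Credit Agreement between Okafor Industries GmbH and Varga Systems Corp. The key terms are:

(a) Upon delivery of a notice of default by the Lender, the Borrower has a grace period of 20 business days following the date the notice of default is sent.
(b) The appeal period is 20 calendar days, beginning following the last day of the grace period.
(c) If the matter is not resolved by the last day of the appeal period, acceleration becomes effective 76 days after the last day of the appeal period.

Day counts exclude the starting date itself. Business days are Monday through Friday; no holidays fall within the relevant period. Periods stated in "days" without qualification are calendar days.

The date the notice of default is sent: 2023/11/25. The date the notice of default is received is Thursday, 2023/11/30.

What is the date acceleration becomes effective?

2024/03/27

The last day of the grace period: counting 20 business days from Saturday, 2023/11/25 (Nov 27, Nov 28, Nov 29, Nov 30, …, Dec 20, Dec 21, Dec 22, skipping weekends) reaches Friday, 2023/12/22.
The last day of the appeal period: 2023/12/22 + 20 days = 2024/01/11.
The date acceleration becomes effective: 76 calendar days after 2024/01/11 is 2024/03/27.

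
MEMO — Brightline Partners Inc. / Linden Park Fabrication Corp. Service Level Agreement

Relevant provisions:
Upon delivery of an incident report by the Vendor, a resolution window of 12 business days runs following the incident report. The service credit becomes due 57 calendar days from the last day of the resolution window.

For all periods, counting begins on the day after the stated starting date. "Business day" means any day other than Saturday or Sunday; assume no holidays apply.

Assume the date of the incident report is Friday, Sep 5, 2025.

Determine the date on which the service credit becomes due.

Nov 19, 2025

From Friday, Sep 5, 2025, 12 business days (Sep 8, Sep 9, Sep 10, Sep 11, …, Sep 19, Sep 22, Sep 23, skipping weekends) brings us to Tuesday, Sep 23, 2025, which is the last day of the resolution window.
The date on which the service credit becomes due: 57 calendar days after Sep 23, 2025 is Nov 19, 2025.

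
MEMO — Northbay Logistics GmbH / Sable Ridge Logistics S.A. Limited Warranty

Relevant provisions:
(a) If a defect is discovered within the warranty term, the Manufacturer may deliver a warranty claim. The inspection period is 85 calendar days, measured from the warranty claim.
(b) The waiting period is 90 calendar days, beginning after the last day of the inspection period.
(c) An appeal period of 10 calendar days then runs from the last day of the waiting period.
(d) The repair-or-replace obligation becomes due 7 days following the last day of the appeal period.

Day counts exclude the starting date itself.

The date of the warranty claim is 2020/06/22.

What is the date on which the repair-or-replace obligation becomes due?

2020/12/31

The last day of the inspection period: 2020/06/22 + 85 days = 2020/09/15.
The last day of the waiting period: 2020/09/15 + 90 days = 2020/12/14.
The last day of the appeal period: 2020/12/14 + 10 days = 2020/12/24.
The date on which the repair-or-replace obligation becomes due: 2020/12/24 + 7 days = 2020/12/31.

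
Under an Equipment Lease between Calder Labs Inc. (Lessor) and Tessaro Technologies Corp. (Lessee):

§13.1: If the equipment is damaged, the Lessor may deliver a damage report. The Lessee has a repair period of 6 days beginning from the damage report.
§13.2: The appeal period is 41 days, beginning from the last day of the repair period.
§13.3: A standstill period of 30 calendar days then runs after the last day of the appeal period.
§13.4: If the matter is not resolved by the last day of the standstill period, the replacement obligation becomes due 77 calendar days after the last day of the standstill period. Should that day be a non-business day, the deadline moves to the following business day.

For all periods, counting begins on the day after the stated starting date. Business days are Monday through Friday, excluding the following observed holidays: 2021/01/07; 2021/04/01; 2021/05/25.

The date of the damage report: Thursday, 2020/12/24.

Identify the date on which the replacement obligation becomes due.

Adding 6 calendar days to 2020/12/24 gives 2020/12/30, which is the last day of the repair period.
The last day of the appeal period: 41 calendar days after 2020/12/30 is 2021/02/09.
The last day of the standstill period: 30 calendar days after 2021/02/09 is 2021/03/11.
The date on which the replacement obligation becomes due: 77 calendar days after 2021/03/11 is 2021/05/27. 2021/05/27 is a Thursday and is not a listed holiday, so no roll-forward applies.

2021/05/27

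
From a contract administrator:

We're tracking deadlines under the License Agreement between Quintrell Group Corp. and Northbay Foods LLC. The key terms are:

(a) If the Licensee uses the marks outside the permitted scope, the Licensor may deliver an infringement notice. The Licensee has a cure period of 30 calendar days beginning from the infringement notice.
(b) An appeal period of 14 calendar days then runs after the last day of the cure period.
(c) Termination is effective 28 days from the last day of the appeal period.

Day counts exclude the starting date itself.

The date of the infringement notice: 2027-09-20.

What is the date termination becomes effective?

The last day of the cure period: 2027-09-20 + 30 days = 2027-10-20.
Adding 14 calendar days to 2027-10-20 gives 2027-11-03, which is the last day of the appeal period.
The date termination becomes effective: 28 calendar days after 2027-11-03 is 2027-12-01.

2027-12-01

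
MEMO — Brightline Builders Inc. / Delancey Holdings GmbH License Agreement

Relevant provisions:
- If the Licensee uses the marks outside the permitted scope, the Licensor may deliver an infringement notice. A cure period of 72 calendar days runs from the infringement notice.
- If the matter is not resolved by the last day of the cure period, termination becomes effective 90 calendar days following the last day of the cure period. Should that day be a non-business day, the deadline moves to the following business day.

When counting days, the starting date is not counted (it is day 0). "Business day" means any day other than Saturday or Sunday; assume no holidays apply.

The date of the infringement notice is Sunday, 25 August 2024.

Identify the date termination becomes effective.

3 February 2025

Adding 72 calendar days to 25 August 2024 gives 5 November 2024, which is the last day of the cure period.
The date termination becomes effective: 5 November 2024 + 90 days = 3 February 2025. 3 February 2025 is a Monday, so no roll-forward applies.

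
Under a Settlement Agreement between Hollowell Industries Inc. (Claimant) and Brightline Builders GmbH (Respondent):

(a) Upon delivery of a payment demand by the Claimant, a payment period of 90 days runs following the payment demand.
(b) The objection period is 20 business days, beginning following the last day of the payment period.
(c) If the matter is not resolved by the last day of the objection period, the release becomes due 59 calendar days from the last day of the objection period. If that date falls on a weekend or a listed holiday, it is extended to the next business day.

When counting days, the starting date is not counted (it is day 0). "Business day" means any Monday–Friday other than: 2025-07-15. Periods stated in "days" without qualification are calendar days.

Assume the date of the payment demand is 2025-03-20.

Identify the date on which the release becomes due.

The last day of the payment period: 90 calendar days after 2025-03-20 is 2025-06-18.
From Wednesday, 2025-06-18, 20 business days (Jun 19, Jun 20, Jun 23, Jun 24, …, Jul 14, Jul 16, Jul 17, skipping weekends and the listed holiday on Jul 15) brings us to Thursday, 2025-07-17, which is the last day of the objection period.
Adding 59 calendar days to 2025-07-17 gives 2025-09-14, which is the date on which the release becomes due. That falls on a Sunday, so it rolls to the next business day, Monday, 2025-09-15.

2025-09-15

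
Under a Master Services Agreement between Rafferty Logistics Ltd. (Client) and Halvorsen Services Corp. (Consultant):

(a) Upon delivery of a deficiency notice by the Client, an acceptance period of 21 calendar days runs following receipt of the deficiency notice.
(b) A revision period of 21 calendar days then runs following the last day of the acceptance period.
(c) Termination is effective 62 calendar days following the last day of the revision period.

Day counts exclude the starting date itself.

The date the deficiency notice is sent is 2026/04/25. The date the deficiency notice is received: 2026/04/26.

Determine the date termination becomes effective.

2026/08/08

Adding 21 calendar days to 2026/04/26 gives 2026/05/17, which is the last day of the acceptance period.
The last day of the revision period: 21 calendar days after 2026/05/17 is 2026/06/07.
Adding 62 calendar days to 2026/06/07 gives 2026/08/08, which is the date termination becomes effective.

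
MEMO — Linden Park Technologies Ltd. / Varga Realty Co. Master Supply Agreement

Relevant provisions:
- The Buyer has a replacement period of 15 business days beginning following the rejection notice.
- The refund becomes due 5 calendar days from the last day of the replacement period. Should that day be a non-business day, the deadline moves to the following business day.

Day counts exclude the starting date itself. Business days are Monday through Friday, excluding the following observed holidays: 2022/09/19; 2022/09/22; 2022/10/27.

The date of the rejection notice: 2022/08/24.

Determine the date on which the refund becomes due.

The last day of the replacement period: counting 15 business days from Wednesday, 2022/08/24 (Aug 25, Aug 26, Aug 29, Aug 30, …, Sep 12, Sep 13, Sep 14, skipping weekends) reaches Wednesday, 2022/09/14.
The date on which the refund becomes due: 2022/09/14 + 5 days = 2022/09/19. That falls on Monday, a listed holiday, so it rolls to the next business day, Tuesday, 2022/09/20.

2022/09/20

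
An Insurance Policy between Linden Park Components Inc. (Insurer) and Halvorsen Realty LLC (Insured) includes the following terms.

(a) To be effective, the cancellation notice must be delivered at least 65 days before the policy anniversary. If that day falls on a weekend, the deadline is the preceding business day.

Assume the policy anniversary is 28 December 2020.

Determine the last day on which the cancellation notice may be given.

23 October 2020

Counting back 65 calendar days from 28 December 2020 gives 24 October 2020. That is a Saturday, so the deadline moves back to Friday, 23 October 2020.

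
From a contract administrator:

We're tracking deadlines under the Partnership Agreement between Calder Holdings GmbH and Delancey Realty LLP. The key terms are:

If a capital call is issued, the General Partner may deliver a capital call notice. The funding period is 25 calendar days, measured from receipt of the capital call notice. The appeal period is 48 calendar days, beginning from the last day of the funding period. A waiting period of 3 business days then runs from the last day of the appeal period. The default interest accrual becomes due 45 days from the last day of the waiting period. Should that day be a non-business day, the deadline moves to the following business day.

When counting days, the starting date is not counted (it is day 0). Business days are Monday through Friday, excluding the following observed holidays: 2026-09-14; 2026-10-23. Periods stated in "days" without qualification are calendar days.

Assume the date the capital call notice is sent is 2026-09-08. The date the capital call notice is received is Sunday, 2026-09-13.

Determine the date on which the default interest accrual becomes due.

The last day of the funding period: 25 calendar days after 2026-09-13 is 2026-10-08.
Adding 48 calendar days to 2026-10-08 gives 2026-11-25, which is the last day of the appeal period.
From Wednesday, 2026-11-25, 3 business days (Nov 26, Nov 27, Nov 30, skipping weekends) brings us to Monday, 2026-11-30, which is the last day of the waiting period.
The date on which the default interest accrual becomes due: 45 calendar days after 2026-11-30 is 2027-01-14. 2027-01-14 is a Thursday and is not a listed holiday, so no roll-forward applies.

2027-01-14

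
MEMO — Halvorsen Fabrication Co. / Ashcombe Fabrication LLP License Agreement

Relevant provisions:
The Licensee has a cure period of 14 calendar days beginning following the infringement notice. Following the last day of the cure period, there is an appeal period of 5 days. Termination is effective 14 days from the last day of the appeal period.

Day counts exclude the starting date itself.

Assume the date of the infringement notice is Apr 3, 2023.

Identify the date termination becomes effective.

The last day of the cure period: Apr 3, 2023 + 14 days = Apr 17, 2023.
The last day of the appeal period: Apr 17, 2023 + 5 days = Apr 22, 2023.
The date termination becomes effective: 14 calendar days after Apr 22, 2023 is May 6, 2023.

May 6, 2023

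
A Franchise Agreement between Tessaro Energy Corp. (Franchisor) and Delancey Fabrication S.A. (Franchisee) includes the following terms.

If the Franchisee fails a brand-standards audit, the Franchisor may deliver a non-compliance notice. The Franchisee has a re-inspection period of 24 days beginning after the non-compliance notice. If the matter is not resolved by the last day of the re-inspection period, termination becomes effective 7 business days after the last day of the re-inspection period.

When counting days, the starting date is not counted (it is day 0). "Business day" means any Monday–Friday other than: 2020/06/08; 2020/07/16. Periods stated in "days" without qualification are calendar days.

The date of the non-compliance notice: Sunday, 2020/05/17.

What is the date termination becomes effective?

Adding 24 calendar days to 2020/05/17 gives 2020/06/10, which is the last day of the re-inspection period.
The date termination becomes effective: counting 7 business days from Wednesday, 2020/06/10 (Jun 11, Jun 12, Jun 15, Jun 16, Jun 17, Jun 18, Jun 19, skipping weekends) reaches Friday, 2020/06/19.

2020/06/19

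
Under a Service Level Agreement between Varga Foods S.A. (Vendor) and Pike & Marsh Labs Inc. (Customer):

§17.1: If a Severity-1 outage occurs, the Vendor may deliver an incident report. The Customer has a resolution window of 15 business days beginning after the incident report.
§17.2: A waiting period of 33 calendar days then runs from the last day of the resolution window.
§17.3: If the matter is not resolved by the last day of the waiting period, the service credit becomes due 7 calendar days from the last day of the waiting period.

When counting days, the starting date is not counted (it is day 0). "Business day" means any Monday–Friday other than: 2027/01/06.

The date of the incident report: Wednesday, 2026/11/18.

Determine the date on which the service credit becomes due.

2027/01/18

The last day of the resolution window: counting 15 business days from Wednesday, 2026/11/18 (Nov 19, Nov 20, Nov 23, Nov 24, …, Dec 7, Dec 8, Dec 9, skipping weekends) reaches Wednesday, 2026/12/09.
The last day of the waiting period: 2026/12/09 + 33 days = 2027/01/11.
The date on which the service credit becomes due: 2027/01/11 + 7 days = 2027/01/18.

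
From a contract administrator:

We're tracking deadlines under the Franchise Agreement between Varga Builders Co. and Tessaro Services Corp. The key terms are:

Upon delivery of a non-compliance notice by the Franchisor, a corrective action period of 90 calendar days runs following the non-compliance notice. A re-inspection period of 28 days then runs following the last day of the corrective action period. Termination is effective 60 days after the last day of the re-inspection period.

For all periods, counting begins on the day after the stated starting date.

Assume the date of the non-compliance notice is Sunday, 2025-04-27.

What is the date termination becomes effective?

The last day of the corrective action period: 90 calendar days after 2025-04-27 is 2025-07-26.
The last day of the re-inspection period: 2025-07-26 + 28 days = 2025-08-23.
The date termination becomes effective: 60 calendar days after 2025-08-23 is 2025-10-22.

2025-10-22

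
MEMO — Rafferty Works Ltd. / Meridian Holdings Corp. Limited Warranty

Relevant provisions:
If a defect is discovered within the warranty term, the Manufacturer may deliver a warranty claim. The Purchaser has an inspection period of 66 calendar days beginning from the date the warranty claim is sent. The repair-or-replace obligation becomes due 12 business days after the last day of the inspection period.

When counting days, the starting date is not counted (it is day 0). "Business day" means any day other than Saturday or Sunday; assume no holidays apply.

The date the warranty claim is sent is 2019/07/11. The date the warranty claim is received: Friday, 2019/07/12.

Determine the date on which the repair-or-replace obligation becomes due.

2019/10/01

The last day of the inspection period: 66 calendar days after 2019/07/11 is 2019/09/15.
From Sunday, 2019/09/15, 12 business days (Sep 16, Sep 17, Sep 18, Sep 19, …, Sep 27, Sep 30, Oct 1, skipping weekends) brings us to Tuesday, 2019/10/01, which is the date on which the repair-or-replace obligation becomes due.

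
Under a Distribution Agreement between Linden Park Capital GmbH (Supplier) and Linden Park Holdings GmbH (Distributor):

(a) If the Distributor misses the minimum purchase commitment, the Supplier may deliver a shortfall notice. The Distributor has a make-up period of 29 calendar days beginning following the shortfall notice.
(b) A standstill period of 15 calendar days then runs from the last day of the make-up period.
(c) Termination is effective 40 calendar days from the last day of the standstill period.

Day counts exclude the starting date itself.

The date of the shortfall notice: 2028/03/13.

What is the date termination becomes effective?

Adding 29 calendar days to 2028/03/13 gives 2028/04/11, which is the last day of the make-up period.
The last day of the standstill period: 15 calendar days after 2028/04/11 is 2028/04/26.
Adding 40 calendar days to 2028/04/26 gives 2028/06/05, which is the date termination becomes effective.

2028/06/05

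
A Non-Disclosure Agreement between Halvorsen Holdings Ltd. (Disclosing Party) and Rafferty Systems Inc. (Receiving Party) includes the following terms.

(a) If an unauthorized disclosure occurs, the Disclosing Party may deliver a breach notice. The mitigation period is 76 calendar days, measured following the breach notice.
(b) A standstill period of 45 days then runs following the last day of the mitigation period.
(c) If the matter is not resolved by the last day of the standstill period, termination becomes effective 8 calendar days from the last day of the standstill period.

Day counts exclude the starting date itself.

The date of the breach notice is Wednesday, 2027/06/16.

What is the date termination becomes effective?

2027/10/23

Adding 76 calendar days to 2027/06/16 gives 2027/08/31, which is the last day of the mitigation period.
The last day of the standstill period: 2027/08/31 + 45 days = 2027/10/15.
The date termination becomes effective: 8 calendar days after 2027/10/15 is 2027/10/23.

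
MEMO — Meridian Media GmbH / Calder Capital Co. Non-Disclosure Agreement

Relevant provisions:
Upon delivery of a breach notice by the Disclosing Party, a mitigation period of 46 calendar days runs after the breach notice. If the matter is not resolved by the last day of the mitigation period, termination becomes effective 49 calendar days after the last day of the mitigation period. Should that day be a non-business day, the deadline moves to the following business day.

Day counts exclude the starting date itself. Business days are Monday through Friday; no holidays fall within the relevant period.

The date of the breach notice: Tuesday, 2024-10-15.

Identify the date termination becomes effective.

The last day of the mitigation period: 2024-10-15 + 46 days = 2024-11-30.
The date termination becomes effective: 2024-11-30 + 49 days = 2025-01-18. That falls on a Saturday, so it rolls to the next business day, Monday, 2025-01-20.

2025-01-20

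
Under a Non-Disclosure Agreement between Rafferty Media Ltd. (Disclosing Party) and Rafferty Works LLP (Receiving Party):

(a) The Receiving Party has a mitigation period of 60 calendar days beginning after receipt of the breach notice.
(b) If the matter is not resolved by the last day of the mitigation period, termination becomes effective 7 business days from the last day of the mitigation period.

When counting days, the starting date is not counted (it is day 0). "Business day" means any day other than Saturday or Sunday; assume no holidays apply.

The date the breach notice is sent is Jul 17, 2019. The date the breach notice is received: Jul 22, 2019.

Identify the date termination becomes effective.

Oct 1, 2019

The last day of the mitigation period: 60 calendar days after Jul 22, 2019 is Sep 20, 2019.
The date termination becomes effective: 7 business days after Friday, Sep 20, 2019, skipping weekends — Sep 23, Sep 24, Sep 25, Sep 26, Sep 27, Sep 30, Oct 1 — lands on Tuesday, Oct 1, 2019.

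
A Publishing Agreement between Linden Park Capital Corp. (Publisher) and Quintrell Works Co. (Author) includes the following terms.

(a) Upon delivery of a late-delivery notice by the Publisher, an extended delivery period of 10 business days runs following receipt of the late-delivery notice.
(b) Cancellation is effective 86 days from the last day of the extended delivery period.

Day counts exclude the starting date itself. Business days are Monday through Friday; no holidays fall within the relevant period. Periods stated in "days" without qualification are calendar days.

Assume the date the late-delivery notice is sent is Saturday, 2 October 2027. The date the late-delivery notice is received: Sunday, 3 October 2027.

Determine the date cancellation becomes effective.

From Sunday, 3 October 2027, 10 business days (Oct 4, Oct 5, Oct 6, Oct 7, Oct 8, Oct 11, Oct 12, Oct 13, Oct 14, Oct 15, skipping weekends) brings us to Friday, 15 October 2027, which is the last day of the extended delivery period.
The date cancellation becomes effective: 15 October 2027 + 86 days = 9 January 2028.

9 January 2028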